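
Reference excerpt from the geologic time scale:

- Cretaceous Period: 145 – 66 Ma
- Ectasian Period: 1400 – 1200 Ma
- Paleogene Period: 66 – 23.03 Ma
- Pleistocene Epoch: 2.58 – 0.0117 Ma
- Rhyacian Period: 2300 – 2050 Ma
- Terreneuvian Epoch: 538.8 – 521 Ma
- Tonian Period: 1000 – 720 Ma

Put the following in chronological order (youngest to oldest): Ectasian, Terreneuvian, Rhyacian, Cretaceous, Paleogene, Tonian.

Paleogene → Cretaceous → Terreneuvian → Tonian → Ectasian → Rhyacian

Sorting by start age (ascending Ma, since larger Ma = older): Paleogene began 66, Cretaceous began 145, Terreneuvian began 538.8, Tonian began 1000, Ectasian began 1400, Rhyacian began 2300.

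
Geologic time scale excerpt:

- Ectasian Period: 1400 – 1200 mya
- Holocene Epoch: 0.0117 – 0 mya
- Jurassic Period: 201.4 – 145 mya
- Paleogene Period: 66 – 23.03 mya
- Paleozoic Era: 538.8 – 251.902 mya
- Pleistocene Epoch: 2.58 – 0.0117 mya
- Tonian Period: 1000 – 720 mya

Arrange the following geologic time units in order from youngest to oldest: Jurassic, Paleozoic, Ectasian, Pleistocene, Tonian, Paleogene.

Sorting by start age (ascending Ma, since larger Ma = older): Pleistocene start 2.58, Paleogene start 66, Jurassic start 201.4, Paleozoic start 538.8, Tonian start 1000, Ectasian start 1400.

Pleistocene → Paleogene → Jurassic → Paleozoic → Tonian → Ectasian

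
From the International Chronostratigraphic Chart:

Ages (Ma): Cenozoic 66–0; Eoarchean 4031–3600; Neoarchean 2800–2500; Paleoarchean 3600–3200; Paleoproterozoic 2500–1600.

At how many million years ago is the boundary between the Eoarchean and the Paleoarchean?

3600 Ma

The Eoarchean ends and the Paleoarchean begins at 3600 Ma.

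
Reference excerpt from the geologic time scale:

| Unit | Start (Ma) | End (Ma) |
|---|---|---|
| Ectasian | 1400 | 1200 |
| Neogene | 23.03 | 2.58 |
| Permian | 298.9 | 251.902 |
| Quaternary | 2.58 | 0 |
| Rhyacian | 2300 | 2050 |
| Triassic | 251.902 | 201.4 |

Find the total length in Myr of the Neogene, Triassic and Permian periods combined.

117.95 million years

Each duration: Neogene = 20.45; Triassic = 50.502; Permian = 46.998.
Sum: 20.45 + 50.502 + 46.998 = 117.95 Myr.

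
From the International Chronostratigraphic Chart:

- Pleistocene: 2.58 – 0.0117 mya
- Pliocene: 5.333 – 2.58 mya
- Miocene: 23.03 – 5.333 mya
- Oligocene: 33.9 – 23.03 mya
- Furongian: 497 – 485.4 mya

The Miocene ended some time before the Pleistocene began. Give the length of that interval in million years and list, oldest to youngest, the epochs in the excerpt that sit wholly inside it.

2.753 million years; Pliocene

End of Miocene = 5.333 Ma; start of Pleistocene = 2.58 Ma.
Gap = 5.333 − 2.58 = 2.753 Myr.
Epochs wholly inside 5.333–2.58 Ma: Pliocene (5.333–2.58).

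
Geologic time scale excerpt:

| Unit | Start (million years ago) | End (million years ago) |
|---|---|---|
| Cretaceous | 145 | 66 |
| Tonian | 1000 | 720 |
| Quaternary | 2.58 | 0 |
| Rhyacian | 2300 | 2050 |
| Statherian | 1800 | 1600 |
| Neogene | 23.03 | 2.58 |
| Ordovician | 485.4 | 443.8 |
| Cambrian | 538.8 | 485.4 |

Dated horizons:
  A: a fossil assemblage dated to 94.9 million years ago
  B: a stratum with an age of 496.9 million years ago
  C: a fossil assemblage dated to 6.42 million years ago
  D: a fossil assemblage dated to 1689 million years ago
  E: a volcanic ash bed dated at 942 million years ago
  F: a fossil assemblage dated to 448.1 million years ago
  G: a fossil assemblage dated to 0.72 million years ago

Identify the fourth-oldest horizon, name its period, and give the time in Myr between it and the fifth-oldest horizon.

Larger Ma means older, so oldest first: D 1689 > E 942 > B 496.9 > F 448.1 > A 94.9 > C 6.42 > G 0.72.
Counting 4 along gives F (448.1 Ma); the excerpt puts that inside the Ordovician, 485.4–443.8 Ma.
Next in line is A (94.9 Ma), and 448.1 − 94.9 = 353.2 Myr.

F, in the Ordovician; 353.2 million years to A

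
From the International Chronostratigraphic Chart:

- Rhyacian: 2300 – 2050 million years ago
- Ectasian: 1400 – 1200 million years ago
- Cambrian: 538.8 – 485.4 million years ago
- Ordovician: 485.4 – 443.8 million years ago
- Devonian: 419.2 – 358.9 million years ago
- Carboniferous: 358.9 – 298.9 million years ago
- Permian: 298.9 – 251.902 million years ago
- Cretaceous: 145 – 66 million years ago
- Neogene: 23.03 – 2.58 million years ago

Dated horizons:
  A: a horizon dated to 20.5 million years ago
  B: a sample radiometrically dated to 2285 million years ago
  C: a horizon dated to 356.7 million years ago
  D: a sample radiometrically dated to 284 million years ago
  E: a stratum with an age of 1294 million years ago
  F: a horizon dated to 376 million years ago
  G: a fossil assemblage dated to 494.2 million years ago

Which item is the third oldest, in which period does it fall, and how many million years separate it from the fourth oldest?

Sorted oldest-first by Ma: B (2285), E (1294), G (494.2), F (376), C (356.7), D (284), A (20.5).
The third oldest is G at 494.2 Ma, which lies in 538.8–485.4 Ma: the Cambrian.
The fourth oldest is F at 376 Ma; separation = |494.2 − 376| = 118.2 Myr.

G, in the Cambrian; 118.2 million years to F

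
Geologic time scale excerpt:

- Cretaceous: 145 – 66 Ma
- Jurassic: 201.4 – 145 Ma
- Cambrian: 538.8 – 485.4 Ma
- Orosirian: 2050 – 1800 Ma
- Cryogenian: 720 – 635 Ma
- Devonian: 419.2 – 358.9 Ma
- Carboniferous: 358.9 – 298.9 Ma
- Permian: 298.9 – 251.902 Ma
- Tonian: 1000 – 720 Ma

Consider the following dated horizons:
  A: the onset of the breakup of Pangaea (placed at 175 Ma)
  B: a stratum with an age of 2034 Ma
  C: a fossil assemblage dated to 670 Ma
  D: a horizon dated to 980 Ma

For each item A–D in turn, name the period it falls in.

A: 175 Ma lies in 201.4–145 Ma, so Jurassic.
B: 2034 Ma lies in 2050–1800 Ma, so Orosirian.
C: 670 Ma lies in 720–635 Ma, so Cryogenian.
D: 980 Ma lies in 1000–720 Ma, so Tonian.

A — Jurassic; B — Orosirian; C — Cryogenian; D — Tonian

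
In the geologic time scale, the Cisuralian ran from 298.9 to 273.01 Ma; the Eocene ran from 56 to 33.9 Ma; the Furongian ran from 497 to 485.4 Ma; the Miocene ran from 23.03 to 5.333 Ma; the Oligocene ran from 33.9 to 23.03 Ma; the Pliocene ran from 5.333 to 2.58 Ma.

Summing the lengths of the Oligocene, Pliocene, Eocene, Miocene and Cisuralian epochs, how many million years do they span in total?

79.31 million years

Each duration: Oligocene = 10.87; Pliocene = 2.753; Eocene = 22.1; Miocene = 17.697; Cisuralian = 25.89.
Sum: 10.87 + 2.753 + 22.1 + 17.697 + 25.89 = 79.31 Myr.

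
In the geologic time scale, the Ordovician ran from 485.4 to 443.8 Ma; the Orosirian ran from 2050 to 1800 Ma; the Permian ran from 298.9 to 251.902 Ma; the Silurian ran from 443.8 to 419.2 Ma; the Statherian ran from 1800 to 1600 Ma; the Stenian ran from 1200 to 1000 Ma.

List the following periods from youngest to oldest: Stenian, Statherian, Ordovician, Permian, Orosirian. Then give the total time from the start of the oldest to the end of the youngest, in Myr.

Permian, Ordovician, Stenian, Statherian, Orosirian; total span 1798.098 Myr

From the excerpt: Stenian 1200–1000; Statherian 1800–1600; Ordovician 485.4–443.8; Permian 298.9–251.902; Orosirian 2050–1800 (Ma).
Larger Ma is earlier, so the oldest is Orosirian and the youngest is Permian; youngest to oldest: Permian, Ordovician, Stenian, Statherian, Orosirian.
Oldest start 2050 minus youngest end 251.902 gives 1798.098 Myr overall.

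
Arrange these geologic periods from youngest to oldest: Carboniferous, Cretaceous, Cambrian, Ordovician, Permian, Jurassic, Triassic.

Group by era (each group listed oldest first) — Paleozoic: Cambrian, Ordovician, Carboniferous, Permian; Mesozoic: Triassic, Jurassic, Cretaceous. The eras run Paleozoic → Mesozoic → Cenozoic. Concatenating the groups in that era order and then reversing gives youngest to oldest.

Cretaceous, Jurassic, Triassic, Permian, Carboniferous, Ordovician, Cambrian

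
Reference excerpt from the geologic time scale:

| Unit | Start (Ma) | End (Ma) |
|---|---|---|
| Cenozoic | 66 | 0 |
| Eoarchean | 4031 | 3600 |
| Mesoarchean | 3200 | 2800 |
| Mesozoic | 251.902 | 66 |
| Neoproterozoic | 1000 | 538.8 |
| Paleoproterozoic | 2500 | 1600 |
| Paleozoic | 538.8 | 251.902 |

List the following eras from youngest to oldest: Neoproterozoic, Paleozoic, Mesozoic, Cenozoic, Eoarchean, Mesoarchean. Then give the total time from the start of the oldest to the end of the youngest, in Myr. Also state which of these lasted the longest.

Start ages (Ma): Eoarchean 4031, Mesoarchean 3200, Neoproterozoic 1000, Paleozoic 538.8, Mesozoic 251.902, Cenozoic 66.
Ordered youngest to oldest: Cenozoic, Mesozoic, Paleozoic, Neoproterozoic, Mesoarchean, Eoarchean.
Span = 4031 − 0 = 4031 Myr.
Durations: Cenozoic 66, Neoproterozoic 461.2, Eoarchean 431, Paleozoic 286.898, Mesozoic 185.902, Mesoarchean 400 → longest is Neoproterozoic (461.2 Myr).

Cenozoic → Mesozoic → Paleozoic → Neoproterozoic → Mesoarchean → Eoarchean; total span 4031 Myr; longest is Neoproterozoic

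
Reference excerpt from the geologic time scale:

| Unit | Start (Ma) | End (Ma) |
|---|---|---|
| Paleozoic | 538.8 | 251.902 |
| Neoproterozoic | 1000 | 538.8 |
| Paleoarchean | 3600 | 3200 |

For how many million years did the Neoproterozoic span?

1000 − 538.8 = 461.2 million years.

461.2 million years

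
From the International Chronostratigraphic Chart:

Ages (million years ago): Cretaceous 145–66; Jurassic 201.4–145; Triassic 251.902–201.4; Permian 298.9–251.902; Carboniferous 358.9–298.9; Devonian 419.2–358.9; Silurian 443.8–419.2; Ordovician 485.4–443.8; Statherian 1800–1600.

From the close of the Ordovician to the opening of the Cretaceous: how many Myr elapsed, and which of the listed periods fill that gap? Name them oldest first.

298.8 million years; Silurian, Devonian, Carboniferous, Permian, Triassic, Jurassic

End of Ordovician = 443.8 Ma; start of Cretaceous = 145 Ma.
Gap = 443.8 − 145 = 298.8 Myr.
Periods wholly inside 443.8–145 Ma: Silurian (443.8–419.2), Devonian (419.2–358.9), Carboniferous (358.9–298.9), Permian (298.9–251.902), Triassic (251.902–201.4), Jurassic (201.4–145).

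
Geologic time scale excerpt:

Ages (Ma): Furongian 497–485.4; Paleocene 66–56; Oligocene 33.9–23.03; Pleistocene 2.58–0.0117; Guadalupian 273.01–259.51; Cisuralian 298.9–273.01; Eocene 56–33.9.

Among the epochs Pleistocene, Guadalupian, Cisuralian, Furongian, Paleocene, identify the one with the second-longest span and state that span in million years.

Guadalupian, 13.5 million years

Durations: Pleistocene 2.5683; Guadalupian 13.5; Cisuralian 25.89; Furongian 11.6; Paleocene 10 Myr.
Sorted longest-first: Cisuralian (25.89), Guadalupian (13.5), Furongian (11.6), Paleocene (10), Pleistocene (2.5683).
The second longest is Guadalupian at 13.5 Myr.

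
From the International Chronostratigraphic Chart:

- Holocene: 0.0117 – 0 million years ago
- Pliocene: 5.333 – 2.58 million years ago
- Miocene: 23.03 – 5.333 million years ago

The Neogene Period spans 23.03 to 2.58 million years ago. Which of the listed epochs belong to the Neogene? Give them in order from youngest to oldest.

Epochs with both bounds inside 23.03–2.58 Ma: Pliocene (5.333–2.58), Miocene (23.03–5.333).

Pliocene, Miocene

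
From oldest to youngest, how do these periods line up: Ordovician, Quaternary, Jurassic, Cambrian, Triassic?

Era membership (oldest first within each) — Paleozoic: Cambrian, Ordovician; Mesozoic: Triassic, Jurassic; Cenozoic: Quaternary. Paleozoic precedes Mesozoic, which precedes Cenozoic. Concatenating the groups in that era order gives oldest to youngest directly.

Cambrian, Ordovician, Triassic, Jurassic, Quaternary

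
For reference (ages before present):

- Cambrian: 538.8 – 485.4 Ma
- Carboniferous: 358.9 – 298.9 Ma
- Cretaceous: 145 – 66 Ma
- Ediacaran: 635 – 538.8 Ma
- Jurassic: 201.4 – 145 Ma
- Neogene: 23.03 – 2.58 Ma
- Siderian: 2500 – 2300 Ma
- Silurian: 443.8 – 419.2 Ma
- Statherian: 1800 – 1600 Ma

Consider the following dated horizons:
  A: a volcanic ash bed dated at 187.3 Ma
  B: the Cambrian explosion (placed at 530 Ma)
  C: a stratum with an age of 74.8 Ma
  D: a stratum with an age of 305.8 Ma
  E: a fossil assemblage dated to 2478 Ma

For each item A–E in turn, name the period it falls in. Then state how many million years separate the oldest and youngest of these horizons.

A: 187.3 Ma lies in 201.4–145 Ma, so Jurassic.
B: 530 Ma lies in 538.8–485.4 Ma, so Cambrian.
C: 74.8 Ma lies in 145–66 Ma, so Cretaceous.
D: 305.8 Ma lies in 358.9–298.9 Ma, so Carboniferous.
E: 2478 Ma lies in 2500–2300 Ma, so Siderian.
Oldest = 2478 Ma, youngest = 74.8 Ma → span 2403.2 Myr.

A — Jurassic; B — Cambrian; C — Cretaceous; D — Carboniferous; E — Siderian; span 2403.2 million years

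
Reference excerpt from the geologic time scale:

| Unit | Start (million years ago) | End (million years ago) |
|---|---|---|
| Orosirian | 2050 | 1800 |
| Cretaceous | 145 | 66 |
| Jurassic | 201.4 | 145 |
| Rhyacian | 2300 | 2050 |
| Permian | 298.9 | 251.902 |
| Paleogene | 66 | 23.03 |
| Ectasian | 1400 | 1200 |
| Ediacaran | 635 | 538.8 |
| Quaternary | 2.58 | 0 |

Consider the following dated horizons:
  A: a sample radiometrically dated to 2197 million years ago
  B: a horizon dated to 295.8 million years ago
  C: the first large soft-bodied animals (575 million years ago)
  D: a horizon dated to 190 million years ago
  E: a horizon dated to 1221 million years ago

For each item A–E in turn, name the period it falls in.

Match each age against the start–end ranges in the excerpt: A = 2197 Ma → Rhyacian (2300–2050); B = 295.8 Ma → Permian (298.9–251.902); C = 575 Ma → Ediacaran (635–538.8); D = 190 Ma → Jurassic (201.4–145); E = 1221 Ma → Ectasian (1400–1200).

A — Rhyacian; B — Permian; C — Ediacaran; D — Jurassic; E — Ectasian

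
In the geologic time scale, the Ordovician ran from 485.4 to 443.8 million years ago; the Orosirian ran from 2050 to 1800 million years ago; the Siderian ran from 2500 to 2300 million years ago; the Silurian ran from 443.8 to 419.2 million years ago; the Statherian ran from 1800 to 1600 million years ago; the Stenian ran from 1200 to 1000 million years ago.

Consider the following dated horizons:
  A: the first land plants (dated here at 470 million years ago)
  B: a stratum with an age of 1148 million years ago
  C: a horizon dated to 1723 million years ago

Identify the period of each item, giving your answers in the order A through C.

A — Ordovician; B — Stenian; C — Statherian

A: 470 Ma lies in 485.4–443.8 Ma, so Ordovician.
B: 1148 Ma lies in 1200–1000 Ma, so Stenian.
C: 1723 Ma lies in 1800–1600 Ma, so Statherian.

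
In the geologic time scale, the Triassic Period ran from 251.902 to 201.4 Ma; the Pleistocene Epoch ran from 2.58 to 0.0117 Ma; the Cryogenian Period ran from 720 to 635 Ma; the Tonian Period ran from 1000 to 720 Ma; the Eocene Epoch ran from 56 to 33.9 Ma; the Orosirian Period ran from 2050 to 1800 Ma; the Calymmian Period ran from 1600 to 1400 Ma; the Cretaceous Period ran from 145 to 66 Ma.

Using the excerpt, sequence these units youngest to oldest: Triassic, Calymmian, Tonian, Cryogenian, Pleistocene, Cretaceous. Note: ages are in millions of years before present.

Pleistocene → Cretaceous → Triassic → Cryogenian → Tonian → Calymmian

The oldest of these is Calymmian (starts 1600 Ma) and the youngest is Pleistocene (ends 0.0117 Ma).
In between, by decreasing start age: Tonian (1000), Cryogenian (720), Triassic (251.902), Cretaceous (145).
Listing youngest first means reversing that sequence.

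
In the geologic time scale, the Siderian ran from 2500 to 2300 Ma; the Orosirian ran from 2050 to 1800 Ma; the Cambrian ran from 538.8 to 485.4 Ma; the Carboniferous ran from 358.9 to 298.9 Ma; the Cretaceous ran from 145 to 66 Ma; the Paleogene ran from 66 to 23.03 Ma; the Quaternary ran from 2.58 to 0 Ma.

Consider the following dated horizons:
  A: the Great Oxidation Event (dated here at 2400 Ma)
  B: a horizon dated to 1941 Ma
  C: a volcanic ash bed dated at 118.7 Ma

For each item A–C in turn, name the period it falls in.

A — Siderian; B — Orosirian; C — Cretaceous

Match each age against the start–end ranges in the excerpt: A = 2400 Ma → Siderian (2500–2300); B = 1941 Ma → Orosirian (2050–1800); C = 118.7 Ma → Cretaceous (145–66).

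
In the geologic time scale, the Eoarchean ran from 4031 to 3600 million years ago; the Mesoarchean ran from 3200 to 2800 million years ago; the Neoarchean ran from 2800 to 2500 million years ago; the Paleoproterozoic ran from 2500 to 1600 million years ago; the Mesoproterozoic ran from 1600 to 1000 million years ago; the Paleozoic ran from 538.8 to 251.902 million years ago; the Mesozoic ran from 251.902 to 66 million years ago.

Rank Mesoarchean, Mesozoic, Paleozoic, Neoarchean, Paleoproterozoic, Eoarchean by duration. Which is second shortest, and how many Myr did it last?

Durations: Mesoarchean 400; Mesozoic 185.902; Paleozoic 286.898; Neoarchean 300; Paleoproterozoic 900; Eoarchean 431 Myr.
Sorted shortest-first: Mesozoic (185.902), Paleozoic (286.898), Neoarchean (300), Mesoarchean (400), Eoarchean (431), Paleoproterozoic (900).
The second shortest is Paleozoic at 286.898 Myr.

Paleozoic, 286.898 million years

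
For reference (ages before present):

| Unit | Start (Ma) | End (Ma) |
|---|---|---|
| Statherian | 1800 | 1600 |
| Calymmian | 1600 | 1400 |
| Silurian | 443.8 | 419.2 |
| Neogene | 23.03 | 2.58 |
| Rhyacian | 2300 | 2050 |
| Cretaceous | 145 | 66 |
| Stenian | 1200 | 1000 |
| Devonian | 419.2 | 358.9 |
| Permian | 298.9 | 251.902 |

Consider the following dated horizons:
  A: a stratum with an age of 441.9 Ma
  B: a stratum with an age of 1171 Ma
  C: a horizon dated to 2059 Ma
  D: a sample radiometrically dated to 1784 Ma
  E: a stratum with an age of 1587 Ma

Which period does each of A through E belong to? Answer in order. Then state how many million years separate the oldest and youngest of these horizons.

A: 441.9 Ma lies in 443.8–419.2 Ma, so Silurian.
B: 1171 Ma lies in 1200–1000 Ma, so Stenian.
C: 2059 Ma lies in 2300–2050 Ma, so Rhyacian.
D: 1784 Ma lies in 1800–1600 Ma, so Statherian.
E: 1587 Ma lies in 1600–1400 Ma, so Calymmian.
Oldest = 2059 Ma, youngest = 441.9 Ma → span 1617.1 Myr.

A — Silurian; B — Stenian; C — Rhyacian; D — Statherian; E — Calymmian; span 1617.1 million years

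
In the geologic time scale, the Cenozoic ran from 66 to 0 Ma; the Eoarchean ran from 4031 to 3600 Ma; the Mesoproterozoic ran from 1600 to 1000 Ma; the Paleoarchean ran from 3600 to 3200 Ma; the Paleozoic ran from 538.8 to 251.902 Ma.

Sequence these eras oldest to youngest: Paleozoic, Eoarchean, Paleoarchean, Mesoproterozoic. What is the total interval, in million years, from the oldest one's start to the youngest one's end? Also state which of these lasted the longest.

Eoarchean, Paleoarchean, Mesoproterozoic, Paleozoic; total span 3779.098 Myr; longest is Mesoproterozoic

Start ages (Ma): Eoarchean 4031, Paleoarchean 3600, Mesoproterozoic 1600, Paleozoic 538.8.
Ordered oldest to youngest: Eoarchean, Paleoarchean, Mesoproterozoic, Paleozoic.
Span = 4031 − 251.902 = 3779.098 Myr.
Durations: Paleozoic 286.898, Mesoproterozoic 600, Paleoarchean 400, Eoarchean 431 → longest is Mesoproterozoic (600 Myr).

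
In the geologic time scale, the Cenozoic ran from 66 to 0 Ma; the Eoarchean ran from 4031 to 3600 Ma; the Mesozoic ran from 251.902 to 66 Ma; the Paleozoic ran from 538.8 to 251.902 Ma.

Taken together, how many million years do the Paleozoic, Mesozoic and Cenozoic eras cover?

538.8 million years

Duration is start − end for each: (538.8 − 251.902) + (251.902 − 66) + (66 − 0).
That is 286.898 + 185.902 + 66, which totals 538.8 million years.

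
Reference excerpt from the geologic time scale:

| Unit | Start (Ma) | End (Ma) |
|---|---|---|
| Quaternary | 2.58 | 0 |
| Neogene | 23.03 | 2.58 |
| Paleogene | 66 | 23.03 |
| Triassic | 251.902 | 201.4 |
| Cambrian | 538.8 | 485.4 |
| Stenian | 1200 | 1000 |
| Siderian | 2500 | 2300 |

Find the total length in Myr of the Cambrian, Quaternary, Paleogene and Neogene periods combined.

Duration is start − end for each: (538.8 − 485.4) + (2.58 − 0) + (66 − 23.03) + (23.03 − 2.58).
That is 53.4 + 2.58 + 42.97 + 20.45, which totals 119.4 million years.

119.4 million years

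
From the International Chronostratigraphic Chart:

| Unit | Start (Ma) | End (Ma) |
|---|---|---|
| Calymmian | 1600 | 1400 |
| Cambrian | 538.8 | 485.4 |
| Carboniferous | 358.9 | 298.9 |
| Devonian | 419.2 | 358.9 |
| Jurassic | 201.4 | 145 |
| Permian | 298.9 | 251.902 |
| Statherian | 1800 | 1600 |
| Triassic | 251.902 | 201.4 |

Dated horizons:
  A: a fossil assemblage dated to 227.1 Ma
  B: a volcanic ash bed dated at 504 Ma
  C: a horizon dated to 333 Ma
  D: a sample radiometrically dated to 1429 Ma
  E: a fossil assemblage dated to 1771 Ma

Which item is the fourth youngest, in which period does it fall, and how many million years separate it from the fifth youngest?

D, in the Calymmian; 342 million years to E

Sorted youngest-first by Ma: A (227.1), C (333), B (504), D (1429), E (1771).
The fourth youngest is D at 1429 Ma, which lies in 1600–1400 Ma: the Calymmian.
The fifth youngest is E at 1771 Ma; separation = |1429 − 1771| = 342 Myr.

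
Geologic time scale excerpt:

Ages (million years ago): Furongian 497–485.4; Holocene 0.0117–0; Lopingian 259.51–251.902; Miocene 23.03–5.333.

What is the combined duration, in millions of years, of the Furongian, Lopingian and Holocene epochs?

19.2197 million years

Each duration: Furongian = 11.6; Lopingian = 7.608; Holocene = 0.0117.
Sum: 11.6 + 7.608 + 0.0117 = 19.2197 Myr.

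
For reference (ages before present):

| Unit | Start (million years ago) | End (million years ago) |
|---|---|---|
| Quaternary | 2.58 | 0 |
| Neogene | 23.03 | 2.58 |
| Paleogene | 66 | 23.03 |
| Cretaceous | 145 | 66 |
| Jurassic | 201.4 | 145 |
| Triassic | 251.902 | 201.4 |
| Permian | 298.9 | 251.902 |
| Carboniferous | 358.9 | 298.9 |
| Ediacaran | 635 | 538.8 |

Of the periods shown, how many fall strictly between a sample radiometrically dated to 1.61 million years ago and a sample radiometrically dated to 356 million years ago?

The older date is 356 Ma and the younger is 1.61 Ma.
Periods with start < 356 and end > 1.61 Ma: Permian (298.9–251.902), Triassic (251.902–201.4), Jurassic (201.4–145), Cretaceous (145–66), Paleogene (66–23.03), Neogene (23.03–2.58).
That is 6 complete periods.

6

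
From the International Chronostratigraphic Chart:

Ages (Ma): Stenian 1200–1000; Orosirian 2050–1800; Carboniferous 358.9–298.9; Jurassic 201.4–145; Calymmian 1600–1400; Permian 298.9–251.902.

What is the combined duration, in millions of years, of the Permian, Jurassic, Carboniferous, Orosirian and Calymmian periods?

Each duration: Permian = 46.998; Jurassic = 56.4; Carboniferous = 60; Orosirian = 250; Calymmian = 200.
Sum: 46.998 + 56.4 + 60 + 250 + 200 = 613.398 Myr.

613.398 million years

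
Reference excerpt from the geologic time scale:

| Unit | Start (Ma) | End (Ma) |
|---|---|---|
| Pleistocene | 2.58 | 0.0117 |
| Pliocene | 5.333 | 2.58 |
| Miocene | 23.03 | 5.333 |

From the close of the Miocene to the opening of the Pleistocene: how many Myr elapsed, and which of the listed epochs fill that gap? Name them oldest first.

The Miocene closes at 5.333 Ma and the Pleistocene opens at 2.58 Ma, so the interval is 5.333 − 2.58 = 2.753 Myr.
An epoch fits inside if it starts at or after 5.333 Ma and ends at or before 2.58 Ma; oldest first that gives Pliocene.

2.753 million years; Pliocene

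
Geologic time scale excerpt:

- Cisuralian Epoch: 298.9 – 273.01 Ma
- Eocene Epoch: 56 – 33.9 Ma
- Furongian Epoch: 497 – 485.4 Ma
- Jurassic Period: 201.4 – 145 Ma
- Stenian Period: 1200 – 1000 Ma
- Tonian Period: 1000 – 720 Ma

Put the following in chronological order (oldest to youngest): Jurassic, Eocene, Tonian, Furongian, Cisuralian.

Tonian, Furongian, Cisuralian, Jurassic, Eocene

The oldest of these is Tonian (starts 1000 Ma) and the youngest is Eocene (ends 33.9 Ma).
In between, by decreasing start age: Furongian (497), Cisuralian (298.9), Jurassic (201.4).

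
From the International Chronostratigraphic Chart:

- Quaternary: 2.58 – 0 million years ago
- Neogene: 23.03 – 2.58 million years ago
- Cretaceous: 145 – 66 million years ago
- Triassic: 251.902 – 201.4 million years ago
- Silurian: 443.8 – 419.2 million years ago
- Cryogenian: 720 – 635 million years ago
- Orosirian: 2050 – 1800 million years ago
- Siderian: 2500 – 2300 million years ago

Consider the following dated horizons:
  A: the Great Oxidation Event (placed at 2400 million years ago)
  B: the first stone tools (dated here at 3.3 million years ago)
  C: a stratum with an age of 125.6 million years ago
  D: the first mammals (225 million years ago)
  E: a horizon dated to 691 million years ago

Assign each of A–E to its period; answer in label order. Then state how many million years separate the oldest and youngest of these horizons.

Match each age against the start–end ranges in the excerpt: A = 2400 Ma → Siderian (2500–2300); B = 3.3 Ma → Neogene (23.03–2.58); C = 125.6 Ma → Cretaceous (145–66); D = 225 Ma → Triassic (251.902–201.4); E = 691 Ma → Cryogenian (720–635).
The largest age is 2400 Ma and the smallest is 3.3 Ma; their difference is 2396.7 Myr.

A — Siderian; B — Neogene; C — Cretaceous; D — Triassic; E — Cryogenian; span 2396.7 million years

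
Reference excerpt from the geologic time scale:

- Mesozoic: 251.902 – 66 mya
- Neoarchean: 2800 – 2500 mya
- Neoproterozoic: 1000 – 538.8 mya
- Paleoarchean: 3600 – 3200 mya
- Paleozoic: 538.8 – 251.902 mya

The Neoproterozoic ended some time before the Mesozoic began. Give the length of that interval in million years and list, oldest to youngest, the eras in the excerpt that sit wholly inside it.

The Neoproterozoic closes at 538.8 Ma and the Mesozoic opens at 251.902 Ma, so the interval is 538.8 − 251.902 = 286.898 Myr.
An era fits inside if it starts at or after 538.8 Ma and ends at or before 251.902 Ma; oldest first that gives Paleozoic.

286.898 million years; Paleozoic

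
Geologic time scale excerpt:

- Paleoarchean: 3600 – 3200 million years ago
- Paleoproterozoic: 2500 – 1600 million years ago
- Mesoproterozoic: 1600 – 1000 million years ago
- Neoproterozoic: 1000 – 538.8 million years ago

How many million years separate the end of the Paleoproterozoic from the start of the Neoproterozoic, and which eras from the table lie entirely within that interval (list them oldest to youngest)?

600 million years; Mesoproterozoic

End of Paleoproterozoic = 1600 Ma; start of Neoproterozoic = 1000 Ma.
Gap = 1600 − 1000 = 600 Myr.
Eras wholly inside 1600–1000 Ma: Mesoproterozoic (1600–1000).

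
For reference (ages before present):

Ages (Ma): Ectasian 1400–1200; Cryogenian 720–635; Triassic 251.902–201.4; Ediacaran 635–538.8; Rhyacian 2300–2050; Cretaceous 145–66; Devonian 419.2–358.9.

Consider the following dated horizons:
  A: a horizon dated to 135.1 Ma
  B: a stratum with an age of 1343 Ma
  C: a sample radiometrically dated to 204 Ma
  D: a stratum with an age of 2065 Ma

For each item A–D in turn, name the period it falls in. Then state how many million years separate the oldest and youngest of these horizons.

A — Cretaceous; B — Ectasian; C — Triassic; D — Rhyacian; span 1929.9 million years

A: 135.1 Ma lies in 145–66 Ma, so Cretaceous.
B: 1343 Ma lies in 1400–1200 Ma, so Ectasian.
C: 204 Ma lies in 251.902–201.4 Ma, so Triassic.
D: 2065 Ma lies in 2300–2050 Ma, so Rhyacian.
Oldest = 2065 Ma, youngest = 135.1 Ma → span 1929.9 Myr.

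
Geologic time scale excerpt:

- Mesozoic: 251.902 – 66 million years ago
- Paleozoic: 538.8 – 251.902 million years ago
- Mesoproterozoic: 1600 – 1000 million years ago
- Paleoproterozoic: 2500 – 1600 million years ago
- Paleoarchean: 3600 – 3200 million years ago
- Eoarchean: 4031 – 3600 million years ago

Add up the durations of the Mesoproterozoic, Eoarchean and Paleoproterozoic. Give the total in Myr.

1931 million years

Each duration: Mesoproterozoic = 600; Eoarchean = 431; Paleoproterozoic = 900.
Sum: 600 + 431 + 900 = 1931 Myr.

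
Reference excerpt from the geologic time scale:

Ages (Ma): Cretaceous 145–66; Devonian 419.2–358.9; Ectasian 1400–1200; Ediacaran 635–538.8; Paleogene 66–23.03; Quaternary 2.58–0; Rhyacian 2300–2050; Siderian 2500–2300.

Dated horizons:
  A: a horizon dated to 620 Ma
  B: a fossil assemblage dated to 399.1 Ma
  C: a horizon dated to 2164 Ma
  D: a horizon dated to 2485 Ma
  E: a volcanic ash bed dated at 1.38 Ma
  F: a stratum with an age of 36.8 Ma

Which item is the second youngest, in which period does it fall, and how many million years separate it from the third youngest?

Sorted youngest-first by Ma: E (1.38), F (36.8), B (399.1), A (620), C (2164), D (2485).
The second youngest is F at 36.8 Ma, which lies in 66–23.03 Ma: the Paleogene.
The third youngest is B at 399.1 Ma; separation = |36.8 − 399.1| = 362.3 Myr.

F, in the Paleogene; 362.3 million years to B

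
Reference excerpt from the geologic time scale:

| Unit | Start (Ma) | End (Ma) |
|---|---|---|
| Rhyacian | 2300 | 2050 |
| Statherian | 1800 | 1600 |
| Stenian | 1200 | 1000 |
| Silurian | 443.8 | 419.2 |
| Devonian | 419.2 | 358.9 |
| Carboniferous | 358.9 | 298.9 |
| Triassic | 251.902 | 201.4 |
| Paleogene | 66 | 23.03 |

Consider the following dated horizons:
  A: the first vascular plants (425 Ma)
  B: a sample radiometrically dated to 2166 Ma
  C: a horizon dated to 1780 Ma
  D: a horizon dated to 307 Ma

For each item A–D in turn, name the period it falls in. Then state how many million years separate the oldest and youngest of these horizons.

Match each age against the start–end ranges in the excerpt: A = 425 Ma → Silurian (443.8–419.2); B = 2166 Ma → Rhyacian (2300–2050); C = 1780 Ma → Statherian (1800–1600); D = 307 Ma → Carboniferous (358.9–298.9).
The largest age is 2166 Ma and the smallest is 307 Ma; their difference is 1859 Myr.

A — Silurian; B — Rhyacian; C — Statherian; D — Carboniferous; span 1859 million years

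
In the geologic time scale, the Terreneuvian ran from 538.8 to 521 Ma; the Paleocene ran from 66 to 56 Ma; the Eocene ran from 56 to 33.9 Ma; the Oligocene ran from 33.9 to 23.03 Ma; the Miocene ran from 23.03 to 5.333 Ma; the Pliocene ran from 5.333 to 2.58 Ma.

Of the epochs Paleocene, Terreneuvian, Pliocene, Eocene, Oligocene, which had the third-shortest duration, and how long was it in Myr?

Start − end for each: Paleocene 66 − 56 = 10; Terreneuvian 538.8 − 521 = 17.8; Pliocene 5.333 − 2.58 = 2.753; Eocene 56 − 33.9 = 22.1; Oligocene 33.9 − 23.03 = 10.87.
Ranking these from shortest: Pliocene < Paleocene < Oligocene < Terreneuvian < Eocene.
Position 3 in that ranking is Oligocene, which lasted 10.87 Myr.

Oligocene, 10.87 million years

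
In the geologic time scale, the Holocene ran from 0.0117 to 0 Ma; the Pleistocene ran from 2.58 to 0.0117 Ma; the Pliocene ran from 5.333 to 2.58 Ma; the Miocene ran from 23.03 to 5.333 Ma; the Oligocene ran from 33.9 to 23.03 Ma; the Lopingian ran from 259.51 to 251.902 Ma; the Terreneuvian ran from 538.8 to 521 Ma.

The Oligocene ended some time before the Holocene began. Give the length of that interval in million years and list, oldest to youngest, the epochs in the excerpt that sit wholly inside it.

The Oligocene closes at 23.03 Ma and the Holocene opens at 0.0117 Ma, so the interval is 23.03 − 0.0117 = 23.0183 Myr.
An epoch fits inside if it starts at or after 23.03 Ma and ends at or before 0.0117 Ma; oldest first that gives Miocene, Pliocene, Pleistocene.

23.0183 million years; Miocene, Pliocene, Pleistocene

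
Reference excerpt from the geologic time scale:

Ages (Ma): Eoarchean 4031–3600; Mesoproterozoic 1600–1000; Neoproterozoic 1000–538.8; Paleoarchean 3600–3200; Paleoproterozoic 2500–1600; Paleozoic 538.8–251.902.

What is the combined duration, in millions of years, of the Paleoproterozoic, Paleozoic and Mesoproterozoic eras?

1786.898 million years

Duration is start − end for each: (2500 − 1600) + (538.8 − 251.902) + (1600 − 1000).
That is 900 + 286.898 + 600, which totals 1786.898 million years.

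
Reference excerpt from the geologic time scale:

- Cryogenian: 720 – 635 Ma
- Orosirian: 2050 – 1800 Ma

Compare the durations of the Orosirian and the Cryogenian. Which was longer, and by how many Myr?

Orosirian: 2050 − 1800 = 250 Myr.
Cryogenian: 720 − 635 = 85 Myr.
Difference: 250 − 85 = 165 Myr, so the Orosirian was longer.

Orosirian, by 165 million years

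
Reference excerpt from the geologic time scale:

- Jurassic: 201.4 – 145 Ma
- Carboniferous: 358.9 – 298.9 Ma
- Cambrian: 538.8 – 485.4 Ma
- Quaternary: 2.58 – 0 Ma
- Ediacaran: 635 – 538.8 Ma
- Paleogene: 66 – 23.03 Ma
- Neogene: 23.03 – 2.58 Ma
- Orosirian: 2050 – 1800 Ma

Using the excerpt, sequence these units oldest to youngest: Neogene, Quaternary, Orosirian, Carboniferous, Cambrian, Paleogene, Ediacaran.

The oldest of these is Orosirian (starts 2050 Ma) and the youngest is Quaternary (ends 0 Ma).
In between, by decreasing start age: Ediacaran (635), Cambrian (538.8), Carboniferous (358.9), Paleogene (66), Neogene (23.03).

Orosirian, then Ediacaran, then Cambrian, then Carboniferous, then Paleogene, then Neogene, then Quaternary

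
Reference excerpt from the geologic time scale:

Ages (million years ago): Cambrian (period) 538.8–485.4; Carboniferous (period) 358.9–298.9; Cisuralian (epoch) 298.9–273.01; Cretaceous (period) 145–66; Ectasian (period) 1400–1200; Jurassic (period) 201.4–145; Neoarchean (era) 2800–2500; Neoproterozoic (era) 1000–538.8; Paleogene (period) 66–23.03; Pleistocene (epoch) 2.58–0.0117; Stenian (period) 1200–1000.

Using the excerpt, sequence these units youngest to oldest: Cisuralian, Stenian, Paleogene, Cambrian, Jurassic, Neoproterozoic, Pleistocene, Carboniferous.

Pleistocene, Paleogene, Jurassic, Cisuralian, Carboniferous, Cambrian, Neoproterozoic, Stenian

The oldest of these is Stenian (starts 1200 Ma) and the youngest is Pleistocene (ends 0.0117 Ma).
In between, by decreasing start age: Neoproterozoic (1000), Cambrian (538.8), Carboniferous (358.9), Cisuralian (298.9), Jurassic (201.4), Paleogene (66).
Listing youngest first means reversing that sequence.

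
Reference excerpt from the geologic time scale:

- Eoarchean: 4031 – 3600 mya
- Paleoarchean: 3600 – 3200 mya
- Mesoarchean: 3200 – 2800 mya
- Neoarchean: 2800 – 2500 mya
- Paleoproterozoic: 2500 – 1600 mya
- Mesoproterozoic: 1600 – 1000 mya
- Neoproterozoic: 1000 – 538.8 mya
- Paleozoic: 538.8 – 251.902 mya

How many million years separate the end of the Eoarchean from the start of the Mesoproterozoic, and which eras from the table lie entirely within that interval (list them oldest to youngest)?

2000 million years; Paleoarchean, Mesoarchean, Neoarchean, Paleoproterozoic

The Eoarchean closes at 3600 Ma and the Mesoproterozoic opens at 1600 Ma, so the interval is 3600 − 1600 = 2000 Myr.
An era fits inside if it starts at or after 3600 Ma and ends at or before 1600 Ma; oldest first that gives Paleoarchean, Mesoarchean, Neoarchean, Paleoproterozoic.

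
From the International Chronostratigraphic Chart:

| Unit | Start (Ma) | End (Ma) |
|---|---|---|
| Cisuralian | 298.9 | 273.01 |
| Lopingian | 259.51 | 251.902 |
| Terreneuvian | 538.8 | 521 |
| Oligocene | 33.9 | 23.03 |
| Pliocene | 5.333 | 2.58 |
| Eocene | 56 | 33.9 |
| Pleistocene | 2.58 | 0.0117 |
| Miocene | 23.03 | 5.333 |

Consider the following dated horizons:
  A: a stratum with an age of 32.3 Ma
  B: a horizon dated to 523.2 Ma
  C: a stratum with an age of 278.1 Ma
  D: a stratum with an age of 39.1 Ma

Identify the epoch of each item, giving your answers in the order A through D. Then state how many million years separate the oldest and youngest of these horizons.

A: 32.3 Ma lies in 33.9–23.03 Ma, so Oligocene.
B: 523.2 Ma lies in 538.8–521 Ma, so Terreneuvian.
C: 278.1 Ma lies in 298.9–273.01 Ma, so Cisuralian.
D: 39.1 Ma lies in 56–33.9 Ma, so Eocene.
Oldest = 523.2 Ma, youngest = 32.3 Ma → span 490.9 Myr.

A — Oligocene; B — Terreneuvian; C — Cisuralian; D — Eocene; span 490.9 million years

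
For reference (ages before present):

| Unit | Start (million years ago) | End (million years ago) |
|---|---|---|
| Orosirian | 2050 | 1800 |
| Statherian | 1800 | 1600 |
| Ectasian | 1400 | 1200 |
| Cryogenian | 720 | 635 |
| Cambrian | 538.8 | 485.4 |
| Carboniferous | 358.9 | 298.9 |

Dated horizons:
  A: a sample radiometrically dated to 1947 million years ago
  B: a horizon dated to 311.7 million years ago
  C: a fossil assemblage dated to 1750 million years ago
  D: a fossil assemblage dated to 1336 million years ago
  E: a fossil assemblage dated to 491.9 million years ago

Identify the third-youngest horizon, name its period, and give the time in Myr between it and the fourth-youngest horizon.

D, in the Ectasian; 414 million years to C

Sorted youngest-first by Ma: B (311.7), E (491.9), D (1336), C (1750), A (1947).
The third youngest is D at 1336 Ma, which lies in 1400–1200 Ma: the Ectasian.
The fourth youngest is C at 1750 Ma; separation = |1336 − 1750| = 414 Myr.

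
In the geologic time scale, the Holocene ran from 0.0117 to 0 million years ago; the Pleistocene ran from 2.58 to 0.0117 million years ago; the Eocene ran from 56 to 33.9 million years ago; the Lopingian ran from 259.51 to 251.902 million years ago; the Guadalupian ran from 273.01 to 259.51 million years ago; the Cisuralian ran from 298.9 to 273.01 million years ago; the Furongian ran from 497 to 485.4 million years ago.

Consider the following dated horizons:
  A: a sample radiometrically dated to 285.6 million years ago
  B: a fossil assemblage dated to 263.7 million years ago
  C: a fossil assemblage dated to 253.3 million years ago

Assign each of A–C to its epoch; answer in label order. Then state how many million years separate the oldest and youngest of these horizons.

A — Cisuralian; B — Guadalupian; C — Lopingian; span 32.3 million years

Match each age against the start–end ranges in the excerpt: A = 285.6 Ma → Cisuralian (298.9–273.01); B = 263.7 Ma → Guadalupian (273.01–259.51); C = 253.3 Ma → Lopingian (259.51–251.902).
The largest age is 285.6 Ma and the smallest is 253.3 Ma; their difference is 32.3 Myr.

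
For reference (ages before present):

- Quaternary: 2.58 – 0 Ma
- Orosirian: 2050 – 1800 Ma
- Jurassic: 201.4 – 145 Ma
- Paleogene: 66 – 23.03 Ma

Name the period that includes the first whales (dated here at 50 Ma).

50 Ma lies between 66 and 23.03 Ma, so it falls in the Paleogene.

Paleogene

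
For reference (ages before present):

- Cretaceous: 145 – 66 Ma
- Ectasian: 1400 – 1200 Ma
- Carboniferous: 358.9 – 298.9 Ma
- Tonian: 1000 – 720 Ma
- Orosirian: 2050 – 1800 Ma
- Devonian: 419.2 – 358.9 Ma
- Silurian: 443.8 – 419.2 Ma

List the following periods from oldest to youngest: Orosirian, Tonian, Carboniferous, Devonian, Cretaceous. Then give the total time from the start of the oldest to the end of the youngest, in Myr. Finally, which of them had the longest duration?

Orosirian, Tonian, Devonian, Carboniferous, Cretaceous; total span 1984 Myr; longest is Tonian

From the excerpt: Orosirian 2050–1800; Tonian 1000–720; Carboniferous 358.9–298.9; Devonian 419.2–358.9; Cretaceous 145–66 (Ma).
Larger Ma is earlier, so the oldest is Orosirian and the youngest is Cretaceous; oldest to youngest: Orosirian, Tonian, Devonian, Carboniferous, Cretaceous.
Oldest start 2050 minus youngest end 66 gives 1984 Myr overall.
Individual lengths (start − end): Cretaceous 79; Tonian 280; Devonian 60.3; Orosirian 250; Carboniferous 60. The largest is Tonian at 280 Myr.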